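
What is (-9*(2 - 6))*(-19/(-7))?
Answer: 684/7 ≈ 97.714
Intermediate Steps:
(-9*(2 - 6))*(-19/(-7)) = (-9*(-4))*(-19*(-⅐)) = 36*(19/7) = 684/7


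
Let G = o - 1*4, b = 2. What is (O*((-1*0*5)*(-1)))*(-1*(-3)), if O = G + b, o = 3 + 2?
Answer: 0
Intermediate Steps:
o = 5
G = 1 (G = 5 - 1*4 = 5 - 4 = 1)
O = 3 (O = 1 + 2 = 3)
(O*((-1*0*5)*(-1)))*(-1*(-3)) = (3*((-1*0*5)*(-1)))*(-1*(-3)) = (3*((0*5)*(-1)))*3 = (3*(0*(-1)))*3 = (3*0)*3 = 0*3 = 0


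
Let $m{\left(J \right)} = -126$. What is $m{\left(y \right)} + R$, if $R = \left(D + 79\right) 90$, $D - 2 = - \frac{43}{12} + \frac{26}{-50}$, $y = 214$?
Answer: $\frac{67947}{10} \approx 6794.7$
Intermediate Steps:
$D = - \frac{631}{300}$ ($D = 2 + \left(- \frac{43}{12} + \frac{26}{-50}\right) = 2 + \left(\left(-43\right) \frac{1}{12} + 26 \left(- \frac{1}{50}\right)\right) = 2 - \frac{1231}{300} = - \frac{631}{300} \approx -2.1033$)
$R = \frac{69207}{10}$ ($R = \left(- \frac{631}{300} + 79\right) 90 = \frac{23069}{300} \cdot 90 = \frac{69207}{10} \approx 6920.7$)
$m{\left(y \right)} + R = -126 + \frac{69207}{10} = \frac{67947}{10}$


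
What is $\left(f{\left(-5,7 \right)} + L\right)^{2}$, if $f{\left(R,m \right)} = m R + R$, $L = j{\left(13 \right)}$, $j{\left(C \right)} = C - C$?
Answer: $1600$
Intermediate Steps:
$j{\left(C \right)} = 0$
$L = 0$
$f{\left(R,m \right)} = R + R m$ ($f{\left(R,m \right)} = R m + R = R + R m$)
$\left(f{\left(-5,7 \right)} + L\right)^{2} = \left(- 5 \left(1 + 7\right) + 0\right)^{2} = \left(\left(-5\right) 8 + 0\right)^{2} = \left(-40 + 0\right)^{2} = \left(-40\right)^{2} = 1600$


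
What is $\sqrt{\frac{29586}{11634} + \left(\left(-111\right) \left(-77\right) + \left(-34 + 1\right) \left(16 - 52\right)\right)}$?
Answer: $\frac{2 \sqrt{9152611286}}{1939} \approx 98.679$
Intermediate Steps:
$\sqrt{\frac{29586}{11634} + \left(\left(-111\right) \left(-77\right) + \left(-34 + 1\right) \left(16 - 52\right)\right)} = \sqrt{29586 \cdot \frac{1}{11634} + \left(8547 - -1188\right)} = \sqrt{\frac{4931}{1939} + \left(8547 + 1188\right)} = \sqrt{\frac{4931}{1939} + 9735} = \sqrt{\frac{18881096}{1939}} = \frac{2 \sqrt{9152611286}}{1939}$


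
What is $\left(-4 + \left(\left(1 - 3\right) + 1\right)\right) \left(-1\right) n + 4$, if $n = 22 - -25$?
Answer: $239$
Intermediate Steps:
$n = 47$ ($n = 22 + 25 = 47$)
$\left(-4 + \left(\left(1 - 3\right) + 1\right)\right) \left(-1\right) n + 4 = \left(-4 + \left(\left(1 - 3\right) + 1\right)\right) \left(-1\right) 47 + 4 = \left(-4 + \left(-2 + 1\right)\right) \left(-1\right) 47 + 4 = \left(-4 - 1\right) \left(-1\right) 47 + 4 = \left(-5\right) \left(-1\right) 47 + 4 = 5 \cdot 47 + 4 = 235 + 4 = 239$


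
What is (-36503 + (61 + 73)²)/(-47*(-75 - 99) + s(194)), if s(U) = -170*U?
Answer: 18547/24802 ≈ 0.74780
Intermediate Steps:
s(U) = -170*U
(-36503 + (61 + 73)²)/(-47*(-75 - 99) + s(194)) = (-36503 + (61 + 73)²)/(-47*(-75 - 99) - 170*194) = (-36503 + 134²)/(-47*(-174) - 32980) = (-36503 + 17956)/(8178 - 32980) = -18547/(-24802) = -18547*(-1/24802) = 18547/24802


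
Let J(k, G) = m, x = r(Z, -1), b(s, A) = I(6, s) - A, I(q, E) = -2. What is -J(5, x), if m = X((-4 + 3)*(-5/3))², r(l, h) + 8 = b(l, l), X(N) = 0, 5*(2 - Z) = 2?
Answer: 0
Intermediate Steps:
Z = 8/5 (Z = 2 - ⅕*2 = 2 - ⅖ = 8/5 ≈ 1.6000)
b(s, A) = -2 - A
r(l, h) = -10 - l (r(l, h) = -8 + (-2 - l) = -10 - l)
x = -58/5 (x = -10 - 1*8/5 = -10 - 8/5 = -58/5 ≈ -11.600)
m = 0 (m = 0² = 0)
J(k, G) = 0
-J(5, x) = -1*0 = 0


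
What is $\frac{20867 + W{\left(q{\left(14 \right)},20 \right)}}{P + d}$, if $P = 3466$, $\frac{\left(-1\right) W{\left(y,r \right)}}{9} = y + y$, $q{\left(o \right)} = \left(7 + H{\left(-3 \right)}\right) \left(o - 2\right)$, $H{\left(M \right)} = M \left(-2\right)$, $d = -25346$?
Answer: $- \frac{18059}{21880} \approx -0.82537$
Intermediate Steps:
$H{\left(M \right)} = - 2 M$
$q{\left(o \right)} = -26 + 13 o$ ($q{\left(o \right)} = \left(7 - -6\right) \left(o - 2\right) = \left(7 + 6\right) \left(-2 + o\right) = 13 \left(-2 + o\right) = -26 + 13 o$)
$W{\left(y,r \right)} = - 18 y$ ($W{\left(y,r \right)} = - 9 \left(y + y\right) = - 9 \cdot 2 y = - 18 y$)
$\frac{20867 + W{\left(q{\left(14 \right)},20 \right)}}{P + d} = \frac{20867 - 18 \left(-26 + 13 \cdot 14\right)}{3466 - 25346} = \frac{20867 - 18 \left(-26 + 182\right)}{-21880} = \left(20867 - 2808\right) \left(- \frac{1}{21880}\right) = 18059 \left(- \frac{1}{21880}\right) = - \frac{18059}{21880}$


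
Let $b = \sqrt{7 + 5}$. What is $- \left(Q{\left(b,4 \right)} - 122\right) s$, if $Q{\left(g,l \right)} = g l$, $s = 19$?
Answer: $2318 - 152 \sqrt{3} \approx 2054.7$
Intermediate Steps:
$b = 2 \sqrt{3}$ ($b = \sqrt{12} = 2 \sqrt{3} \approx 3.4641$)
$- \left(Q{\left(b,4 \right)} - 122\right) s = - \left(2 \sqrt{3} \cdot 4 - 122\right) 19 = - \left(8 \sqrt{3} - 122\right) 19 = - \left(-122 + 8 \sqrt{3}\right) 19 = - (-2318 + 152 \sqrt{3}) = 2318 - 152 \sqrt{3}$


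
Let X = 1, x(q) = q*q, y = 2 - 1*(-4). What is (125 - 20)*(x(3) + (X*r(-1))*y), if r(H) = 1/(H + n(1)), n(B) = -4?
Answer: 819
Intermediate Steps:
y = 6 (y = 2 + 4 = 6)
x(q) = q²
r(H) = 1/(-4 + H) (r(H) = 1/(H - 4) = 1/(-4 + H))
(125 - 20)*(x(3) + (X*r(-1))*y) = (125 - 20)*(3² + (1/(-4 - 1))*6) = 105*(9 + (1/(-5))*6) = 105*(9 + (1*(-⅕))*6) = 105*(9 - ⅕*6) = 105*(9 - 6/5) = 105*(39/5) = 819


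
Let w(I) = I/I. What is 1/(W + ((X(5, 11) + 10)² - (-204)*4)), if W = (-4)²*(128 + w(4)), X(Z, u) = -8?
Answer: 1/2884 ≈ 0.00034674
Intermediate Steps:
w(I) = 1
W = 2064 (W = (-4)²*(128 + 1) = 16*129 = 2064)
1/(W + ((X(5, 11) + 10)² - (-204)*4)) = 1/(2064 + ((-8 + 10)² - (-204)*4)) = 1/(2064 + (2² - 1*(-816))) = 1/(2064 + (4 + 816)) = 1/(2064 + 820) = 1/2884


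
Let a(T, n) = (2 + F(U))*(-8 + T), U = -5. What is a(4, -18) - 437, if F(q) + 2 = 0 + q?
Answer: -417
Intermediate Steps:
F(q) = -2 + q (F(q) = -2 + (0 + q) = -2 + q)
a(T, n) = 40 - 5*T (a(T, n) = (2 + (-2 - 5))*(-8 + T) = (2 - 7)*(-8 + T) = -5*(-8 + T) = 40 - 5*T)
a(4, -18) - 437 = (40 - 5*4) - 437 = (40 - 20) - 437 = 20 - 437 = -417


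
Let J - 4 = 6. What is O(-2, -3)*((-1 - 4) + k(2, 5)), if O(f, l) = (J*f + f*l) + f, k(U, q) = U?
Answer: 48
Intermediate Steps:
J = 10 (J = 4 + 6 = 10)
O(f, l) = 11*f + f*l (O(f, l) = (10*f + f*l) + f = 11*f + f*l)
O(-2, -3)*((-1 - 4) + k(2, 5)) = (-2*(11 - 3))*((-1 - 4) + 2) = (-2*8)*(-5 + 2) = -16*(-3) = 48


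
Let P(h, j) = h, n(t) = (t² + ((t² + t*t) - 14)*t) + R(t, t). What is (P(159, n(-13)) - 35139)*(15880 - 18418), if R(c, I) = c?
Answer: 88779240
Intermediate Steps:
n(t) = t + t² + t*(-14 + 2*t²) (n(t) = (t² + ((t² + t*t) - 14)*t) + t = (t² + ((t² + t²) - 14)*t) + t = (t² + (2*t² - 14)*t) + t = (t² + (-14 + 2*t²)*t) + t = (t² + t*(-14 + 2*t²)) + t = t + t² + t*(-14 + 2*t²))
(P(159, n(-13)) - 35139)*(15880 - 18418) = (159 - 35139)*(15880 - 18418) = -34980*(-2538) = 88779240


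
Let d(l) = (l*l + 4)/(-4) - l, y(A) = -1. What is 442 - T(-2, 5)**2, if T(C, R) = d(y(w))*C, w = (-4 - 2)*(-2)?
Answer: 1767/4 ≈ 441.75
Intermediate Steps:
w = 12 (w = -6*(-2) = 12)
d(l) = -1 - l - l**2/4 (d(l) = (l**2 + 4)*(-1/4) - l = (4 + l**2)*(-1/4) - l = (-1 - l**2/4) - l = -1 - l - l**2/4)
T(C, R) = -C/4 (T(C, R) = (-1 - 1*(-1) - 1/4*(-1)**2)*C = (-1 + 1 - 1/4*1)*C = (-1 + 1 - 1/4)*C = -C/4)
442 - T(-2, 5)**2 = 442 - (-1/4*(-2))**2 = 442 - (1/2)**2 = 442 - 1*1/4 = 442 - 1/4 = 1767/4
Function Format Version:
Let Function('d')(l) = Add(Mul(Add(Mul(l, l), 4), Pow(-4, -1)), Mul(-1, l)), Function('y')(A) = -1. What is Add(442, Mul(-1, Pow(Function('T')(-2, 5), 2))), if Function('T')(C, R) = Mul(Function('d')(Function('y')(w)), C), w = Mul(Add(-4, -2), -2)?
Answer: Rational(1767, 4) ≈ 441.75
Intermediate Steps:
w = 12 (w = Mul(-6, -2) = 12)
Function('d')(l) = Add(-1, Mul(-1, l), Mul(Rational(-1, 4), Pow(l, 2))) (Function('d')(l) = Add(Mul(Add(Pow(l, 2), 4), Rational(-1, 4)), Mul(-1, l)) = Add(Mul(Add(4, Pow(l, 2)), Rational(-1, 4)), Mul(-1, l)) = Add(Add(-1, Mul(Rational(-1, 4), Pow(l, 2))), Mul(-1, l)) = Add(-1, Mul(-1, l), Mul(Rational(-1, 4), Pow(l, 2))))
Function('T')(C, R) = Mul(Rational(-1, 4), C) (Function('T')(C, R) = Mul(Add(-1, Mul(-1, -1), Mul(Rational(-1, 4), Pow(-1, 2))), C) = Mul(Add(-1, 1, Mul(Rational(-1, 4), 1)), C) = Mul(Add(-1, 1, Rational(-1, 4)), C) = Mul(Rational(-1, 4), C))
Add(442, Mul(-1, Pow(Function('T')(-2, 5), 2))) = Add(442, Mul(-1, Pow(Mul(Rational(-1, 4), -2), 2))) = Add(442, Mul(-1, Pow(Rational(1, 2), 2))) = Add(442, Mul(-1, Rational(1, 4))) = Add(442, Rational(-1, 4)) = Rational(1767, 4)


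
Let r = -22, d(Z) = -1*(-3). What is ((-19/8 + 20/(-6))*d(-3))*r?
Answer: 1507/4 ≈ 376.75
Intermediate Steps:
d(Z) = 3
((-19/8 + 20/(-6))*d(-3))*r = ((-19/8 + 20/(-6))*3)*(-22) = ((-19*⅛ + 20*(-⅙))*3)*(-22) = ((-19/8 - 10/3)*3)*(-22) = -137/24*3*(-22) = -137/8*(-22) = 1507/4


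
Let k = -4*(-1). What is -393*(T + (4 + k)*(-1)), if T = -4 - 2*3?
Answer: 7074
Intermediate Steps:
k = 4
T = -10 (T = -4 - 6 = -10)
-393*(T + (4 + k)*(-1)) = -393*(-10 + (4 + 4)*(-1)) = -393*(-10 + 8*(-1)) = -393*(-10 - 8) = -393*(-18) = 7074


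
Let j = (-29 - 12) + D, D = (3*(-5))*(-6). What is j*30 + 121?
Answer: 1591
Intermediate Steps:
D = 90 (D = -15*(-6) = 90)
j = 49 (j = (-29 - 12) + 90 = -41 + 90 = 49)
j*30 + 121 = 49*30 + 121 = 1470 + 121 = 1591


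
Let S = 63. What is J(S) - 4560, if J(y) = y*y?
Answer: -591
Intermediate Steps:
J(y) = y**2
J(S) - 4560 = 63**2 - 4560 = 3969 - 4560 = -591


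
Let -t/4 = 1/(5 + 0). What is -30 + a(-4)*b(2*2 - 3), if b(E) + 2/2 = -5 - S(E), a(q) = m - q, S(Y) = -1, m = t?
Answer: -46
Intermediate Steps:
t = -4/5 (t = -4/(5 + 0) = -4/5 ≈ -0.80000)
m = -4/5 ≈ -0.80000
a(q) = -4/5 - q
b(E) = -5 (b(E) = -1 + (-5 - 1*(-1)) = -1 + (-5 + 1) = -1 - 4 = -5)
-30 + a(-4)*b(2*2 - 3) = -30 + (-4/5 - 1*(-4))*(-5) = -30 + (-4/5 + 4)*(-5) = -30 + (16/5)*(-5) = -30 - 16 = -46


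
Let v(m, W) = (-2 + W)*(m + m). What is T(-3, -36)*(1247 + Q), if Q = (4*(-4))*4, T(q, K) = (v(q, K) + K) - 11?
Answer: 214123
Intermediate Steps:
v(m, W) = 2*m*(-2 + W) (v(m, W) = (-2 + W)*(2*m) = 2*m*(-2 + W))
T(q, K) = -11 + K + 2*q*(-2 + K) (T(q, K) = (2*q*(-2 + K) + K) - 11 = (K + 2*q*(-2 + K)) - 11 = -11 + K + 2*q*(-2 + K))
Q = -64 (Q = -16*4 = -64)
T(-3, -36)*(1247 + Q) = (-11 - 36 + 2*(-3)*(-2 - 36))*(1247 - 64) = (-11 - 36 + 2*(-3)*(-38))*1183 = (-11 - 36 + 228)*1183 = 181*1183 = 214123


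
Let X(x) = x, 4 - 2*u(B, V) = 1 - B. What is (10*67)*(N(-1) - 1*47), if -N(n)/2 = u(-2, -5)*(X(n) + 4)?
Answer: -33500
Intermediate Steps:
u(B, V) = 3/2 + B/2 (u(B, V) = 2 - (1 - B)/2 = 2 + (-½ + B/2) = 3/2 + B/2)
N(n) = -4 - n (N(n) = -2*(3/2 + (½)*(-2))*(n + 4) = -2*(3/2 - 1)*(4 + n) = -(4 + n) = -2*(2 + n/2) = -4 - n)
(10*67)*(N(-1) - 1*47) = (10*67)*((-4 - 1*(-1)) - 1*47) = 670*((-4 + 1) - 47) = 670*(-3 - 47) = 670*(-50) = -33500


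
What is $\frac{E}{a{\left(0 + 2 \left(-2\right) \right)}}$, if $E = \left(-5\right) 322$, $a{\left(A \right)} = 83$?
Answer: $- \frac{1610}{83} \approx -19.398$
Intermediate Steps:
$E = -1610$
$\frac{E}{a{\left(0 + 2 \left(-2\right) \right)}} = - \frac{1610}{83}$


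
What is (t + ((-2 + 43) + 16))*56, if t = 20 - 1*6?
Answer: 3976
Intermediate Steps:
t = 14 (t = 20 - 6 = 14)
(t + ((-2 + 43) + 16))*56 = (14 + ((-2 + 43) + 16))*56 = (14 + (41 + 16))*56 = (14 + 57)*56 = 71*56 = 3976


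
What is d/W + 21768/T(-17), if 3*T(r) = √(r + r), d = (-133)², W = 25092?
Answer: 17689/25092 - 32652*I*√34/17 ≈ 0.70497 - 11200.0*I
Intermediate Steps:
d = 17689
T(r) = √2*√r/3 (T(r) = √(r + r)/3 = √(2*r)/3 = (√2*√r)/3 = √2*√r/3)
d/W + 21768/T(-17) = 17689/25092 + 21768/((√2*√(-17)/3)) = 17689*(1/25092) + 21768/((√2*(I*√17)/3)) = 17689/25092 + 21768/((I*√34/3)) = 17689/25092 + 21768*(-3*I*√34/34) = 17689/25092 - 32652*I*√34/17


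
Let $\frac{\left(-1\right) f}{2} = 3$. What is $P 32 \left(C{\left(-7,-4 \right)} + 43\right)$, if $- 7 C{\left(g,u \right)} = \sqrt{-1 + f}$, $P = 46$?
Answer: $63296 - \frac{1472 i \sqrt{7}}{7} \approx 63296.0 - 556.36 i$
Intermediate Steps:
$f = -6$ ($f = \left(-2\right) 3 = -6$)
$C{\left(g,u \right)} = - \frac{i \sqrt{7}}{7}$ ($C{\left(g,u \right)} = - \frac{\sqrt{-1 - 6}}{7} = - \frac{\sqrt{-7}}{7} = - \frac{i \sqrt{7}}{7}$)
$P 32 \left(C{\left(-7,-4 \right)} + 43\right) = 46 \cdot 32 \left(- \frac{i \sqrt{7}}{7} + 43\right) = 1472 \left(43 - \frac{i \sqrt{7}}{7}\right) = 63296 - \frac{1472 i \sqrt{7}}{7}$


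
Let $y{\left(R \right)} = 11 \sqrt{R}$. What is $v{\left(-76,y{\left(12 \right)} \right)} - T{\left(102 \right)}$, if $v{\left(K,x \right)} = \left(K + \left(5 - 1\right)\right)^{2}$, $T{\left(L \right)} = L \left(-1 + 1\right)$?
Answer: $5184$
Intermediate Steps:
$T{\left(L \right)} = 0$ ($T{\left(L \right)} = L 0 = 0$)
$v{\left(K,x \right)} = \left(4 + K\right)^{2}$ ($v{\left(K,x \right)} = \left(K + \left(5 - 1\right)\right)^{2} = \left(K + 4\right)^{2} = \left(4 + K\right)^{2}$)
$v{\left(-76,y{\left(12 \right)} \right)} - T{\left(102 \right)} = \left(4 - 76\right)^{2} - 0 = \left(-72\right)^{2} + 0 = 5184 + 0 = 5184$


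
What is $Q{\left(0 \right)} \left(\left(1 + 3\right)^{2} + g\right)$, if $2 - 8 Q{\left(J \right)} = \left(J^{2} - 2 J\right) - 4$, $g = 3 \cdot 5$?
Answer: $\frac{93}{4} \approx 23.25$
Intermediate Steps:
$g = 15$
$Q{\left(J \right)} = \frac{3}{4} - \frac{J^{2}}{8} + \frac{J}{4}$ ($Q{\left(J \right)} = \frac{1}{4} - \frac{\left(J^{2} - 2 J\right) - 4}{8} = \frac{1}{4} - \frac{-4 + J^{2} - 2 J}{8} = \frac{1}{4} + \left(\frac{1}{2} - \frac{J^{2}}{8} + \frac{J}{4}\right) = \frac{3}{4} - \frac{J^{2}}{8} + \frac{J}{4}$)
$Q{\left(0 \right)} \left(\left(1 + 3\right)^{2} + g\right) = \left(\frac{3}{4} - \frac{0^{2}}{8} + \frac{1}{4} \cdot 0\right) \left(\left(1 + 3\right)^{2} + 15\right) = \left(\frac{3}{4} - 0 + 0\right) \left(4^{2} + 15\right) = \left(\frac{3}{4} + 0 + 0\right) \left(16 + 15\right) = \frac{3}{4} \cdot 31 = \frac{93}{4}$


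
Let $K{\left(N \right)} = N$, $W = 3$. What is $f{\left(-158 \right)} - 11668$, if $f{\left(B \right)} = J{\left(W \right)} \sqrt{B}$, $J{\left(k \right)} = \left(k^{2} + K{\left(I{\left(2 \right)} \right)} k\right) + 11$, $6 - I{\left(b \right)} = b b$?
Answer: $-11668 + 26 i \sqrt{158} \approx -11668.0 + 326.81 i$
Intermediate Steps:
$I{\left(b \right)} = 6 - b^{2}$ ($I{\left(b \right)} = 6 - b b = 6 - b^{2}$)
$J{\left(k \right)} = 11 + k^{2} + 2 k$ ($J{\left(k \right)} = \left(k^{2} + \left(6 - 2^{2}\right) k\right) + 11 = \left(k^{2} + \left(6 - 4\right) k\right) + 11 = \left(k^{2} + 2 k\right) + 11 = 11 + k^{2} + 2 k$)
$f{\left(B \right)} = 26 \sqrt{B}$ ($f{\left(B \right)} = \left(11 + 3^{2} + 2 \cdot 3\right) \sqrt{B} = \left(11 + 9 + 6\right) \sqrt{B} = 26 \sqrt{B}$)
$f{\left(-158 \right)} - 11668 = 26 \sqrt{-158} - 11668 = 26 i \sqrt{158} - 11668 = -11668 + 26 i \sqrt{158}$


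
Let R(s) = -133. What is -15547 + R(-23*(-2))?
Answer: -15680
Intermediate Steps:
-15547 + R(-23*(-2)) = -15547 - 133 = -15680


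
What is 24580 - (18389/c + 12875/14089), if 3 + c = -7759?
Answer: 2688198893311/109358818 ≈ 24581.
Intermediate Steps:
c = -7762 (c = -3 - 7759 = -7762)
24580 - (18389/c + 12875/14089) = 24580 - (18389/(-7762) + 12875/14089) = 24580 - (18389*(-1/7762) + 12875*(1/14089)) = 24580 - (-18389/7762 + 12875/14089) = 24580 - 1*(-159146871/109358818) = 24580 + 159146871/109358818 = 2688198893311/109358818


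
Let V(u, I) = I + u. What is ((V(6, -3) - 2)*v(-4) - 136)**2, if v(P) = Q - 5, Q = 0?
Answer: 19881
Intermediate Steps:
v(P) = -5 (v(P) = 0 - 5 = -5)
((V(6, -3) - 2)*v(-4) - 136)**2 = (((-3 + 6) - 2)*(-5) - 136)**2 = ((3 - 2)*(-5) - 136)**2 = (1*(-5) - 136)**2 = (-5 - 136)**2 = (-141)**2 = 19881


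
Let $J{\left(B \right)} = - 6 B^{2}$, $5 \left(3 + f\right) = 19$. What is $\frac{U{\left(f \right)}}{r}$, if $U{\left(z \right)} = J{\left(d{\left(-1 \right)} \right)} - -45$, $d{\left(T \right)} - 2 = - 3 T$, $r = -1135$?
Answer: $\frac{21}{227} \approx 0.092511$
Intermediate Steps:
$f = \frac{4}{5}$ ($f = -3 + \frac{1}{5} \cdot 19 = -3 + \frac{19}{5} = \frac{4}{5} \approx 0.8$)
$d{\left(T \right)} = 2 - 3 T$
$U{\left(z \right)} = -105$ ($U{\left(z \right)} = - 6 \left(2 - -3\right)^{2} - -45 = - 6 \left(2 + 3\right)^{2} + 45 = - 6 \cdot 5^{2} + 45 = \left(-6\right) 25 + 45 = -150 + 45 = -105$)
$\frac{U{\left(f \right)}}{r} = - \frac{105}{-1135} = \left(-105\right) \left(- \frac{1}{1135}\right) = \frac{21}{227}$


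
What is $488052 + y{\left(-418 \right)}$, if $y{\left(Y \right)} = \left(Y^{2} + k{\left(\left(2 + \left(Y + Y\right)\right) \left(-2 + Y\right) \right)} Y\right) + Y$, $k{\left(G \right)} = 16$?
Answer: $655670$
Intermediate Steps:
$y{\left(Y \right)} = Y^{2} + 17 Y$ ($y{\left(Y \right)} = \left(Y^{2} + 16 Y\right) + Y = Y^{2} + 17 Y$)
$488052 + y{\left(-418 \right)} = 488052 - 418 \left(17 - 418\right) = 488052 - -167618 = 488052 + 167618 = 655670$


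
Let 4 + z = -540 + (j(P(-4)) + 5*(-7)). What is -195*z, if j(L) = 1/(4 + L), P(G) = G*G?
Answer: 451581/4 ≈ 1.1290e+5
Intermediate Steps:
P(G) = G²
z = -11579/20 (z = -4 + (-540 + (1/(4 + (-4)²) + 5*(-7))) = -4 + (-540 + (1/(4 + 16) - 35)) = -4 + (-540 + (1/20 - 35)) = -4 + (-540 - 699/20) = -4 - 11499/20 = -11579/20 ≈ -578.95)
-195*z = -195*(-11579/20) = 451581/4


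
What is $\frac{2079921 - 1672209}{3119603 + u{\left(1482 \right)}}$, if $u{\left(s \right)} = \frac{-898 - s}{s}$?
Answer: $\frac{302114592}{2311624633} \approx 0.13069$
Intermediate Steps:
$u{\left(s \right)} = \frac{-898 - s}{s}$
$\frac{2079921 - 1672209}{3119603 + u{\left(1482 \right)}} = \frac{2079921 - 1672209}{3119603 + \frac{-898 - 1482}{1482}} = \frac{407712}{3119603 + \frac{-898 - 1482}{1482}} = \frac{407712}{3119603 + \frac{1}{1482} \left(-2380\right)} = \frac{407712}{3119603 - \frac{1190}{741}} = \frac{407712}{\frac{2311624633}{741}} = 407712 \cdot \frac{741}{2311624633} = \frac{302114592}{2311624633}$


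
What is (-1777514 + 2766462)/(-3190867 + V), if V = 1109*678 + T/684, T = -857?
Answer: -676440432/1668252917 ≈ -0.40548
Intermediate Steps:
V = 514300111/684 (V = 1109*678 - 857/684 = 751902 - 857*1/684 = 751902 - 857/684 = 514300111/684 ≈ 7.5190e+5)
(-1777514 + 2766462)/(-3190867 + V) = (-1777514 + 2766462)/(-3190867 + 514300111/684) = 988948/(-1668252917/684) = 988948*(-684/1668252917) = -676440432/1668252917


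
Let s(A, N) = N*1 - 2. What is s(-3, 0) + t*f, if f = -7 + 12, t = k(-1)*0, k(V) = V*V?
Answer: -2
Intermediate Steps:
k(V) = V**2
s(A, N) = -2 + N (s(A, N) = N - 2 = -2 + N)
t = 0 (t = (-1)**2*0 = 1*0 = 0)
f = 5
s(-3, 0) + t*f = (-2 + 0) + 0*5 = -2 + 0 = -2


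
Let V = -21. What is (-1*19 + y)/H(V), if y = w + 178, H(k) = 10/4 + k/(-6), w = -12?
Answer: 49/2 ≈ 24.500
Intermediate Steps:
H(k) = 5/2 - k/6 (H(k) = 10*(¼) + k*(-⅙) = 5/2 - k/6)
y = 166 (y = -12 + 178 = 166)
(-1*19 + y)/H(V) = (-1*19 + 166)/(5/2 - ⅙*(-21)) = (-19 + 166)/(5/2 + 7/2) = 147/6 = (⅙)*147 = 49/2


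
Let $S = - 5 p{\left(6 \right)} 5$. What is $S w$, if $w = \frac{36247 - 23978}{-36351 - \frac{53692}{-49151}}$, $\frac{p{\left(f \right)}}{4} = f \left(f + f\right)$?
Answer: $\frac{4341842056800}{1786634309} \approx 2430.2$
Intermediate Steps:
$p{\left(f \right)} = 8 f^{2}$ ($p{\left(f \right)} = 4 f \left(f + f\right) = 4 f 2 f = 4 \cdot 2 f^{2} = 8 f^{2}$)
$w = - \frac{603033619}{1786634309}$ ($w = \frac{12269}{-36351 - - \frac{53692}{49151}} = \frac{12269}{-36351 + \frac{53692}{49151}} = \frac{12269}{- \frac{1786634309}{49151}} = 12269 \left(- \frac{49151}{1786634309}\right) = - \frac{603033619}{1786634309} \approx -0.33752$)
$S = -7200$ ($S = - 5 \cdot 8 \cdot 6^{2} \cdot 5 = - 5 \cdot 8 \cdot 36 \cdot 5 = \left(-5\right) 288 \cdot 5 = \left(-1440\right) 5 = -7200$)
$S w = \left(-7200\right) \left(- \frac{603033619}{1786634309}\right) = \frac{4341842056800}{1786634309}$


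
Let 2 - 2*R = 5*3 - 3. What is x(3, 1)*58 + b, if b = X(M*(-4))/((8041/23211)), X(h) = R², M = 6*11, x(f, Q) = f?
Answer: 1979409/8041 ≈ 246.16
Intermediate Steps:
R = -5 (R = 1 - (5*3 - 3)/2 = 1 - (15 - 3)/2 = 1 - ½*12 = 1 - 6 = -5)
M = 66
X(h) = 25 (X(h) = (-5)² = 25)
b = 580275/8041 (b = 25/((8041/23211)) = 25/((8041*(1/23211))) = 25/(8041/23211) = 25*(23211/8041) = 580275/8041 ≈ 72.165)
x(3, 1)*58 + b = 3*58 + 580275/8041 = 174 + 580275/8041 = 1979409/8041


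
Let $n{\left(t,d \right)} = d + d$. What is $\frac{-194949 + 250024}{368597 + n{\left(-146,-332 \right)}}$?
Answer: $\frac{55075}{367933} \approx 0.14969$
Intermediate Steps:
$n{\left(t,d \right)} = 2 d$
$\frac{-194949 + 250024}{368597 + n{\left(-146,-332 \right)}} = \frac{-194949 + 250024}{368597 + 2 \left(-332\right)} = \frac{55075}{368597 - 664} = \frac{55075}{367933}$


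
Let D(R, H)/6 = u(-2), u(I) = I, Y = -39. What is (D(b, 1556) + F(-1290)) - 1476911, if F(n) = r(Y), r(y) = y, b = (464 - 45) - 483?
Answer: -1476962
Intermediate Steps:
b = -64 (b = 419 - 483 = -64)
D(R, H) = -12 (D(R, H) = 6*(-2) = -12)
F(n) = -39
(D(b, 1556) + F(-1290)) - 1476911 = (-12 - 39) - 1476911 = -51 - 1476911 = -1476962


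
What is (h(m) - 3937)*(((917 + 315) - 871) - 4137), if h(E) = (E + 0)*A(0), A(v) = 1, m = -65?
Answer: 15111552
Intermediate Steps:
h(E) = E (h(E) = (E + 0)*1 = E*1 = E)
(h(m) - 3937)*(((917 + 315) - 871) - 4137) = (-65 - 3937)*(((917 + 315) - 871) - 4137) = -4002*((1232 - 871) - 4137) = -4002*(361 - 4137) = -4002*(-3776) = 15111552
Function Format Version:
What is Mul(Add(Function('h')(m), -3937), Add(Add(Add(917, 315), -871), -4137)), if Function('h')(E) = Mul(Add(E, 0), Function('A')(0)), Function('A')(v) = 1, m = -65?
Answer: 15111552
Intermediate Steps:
Function('h')(E) = E (Function('h')(E) = Mul(Add(E, 0), 1) = Mul(E, 1) = E)
Mul(Add(Function('h')(m), -3937), Add(Add(Add(917, 315), -871), -4137)) = Mul(Add(-65, -3937), Add(Add(Add(917, 315), -871), -4137)) = Mul(-4002, Add(Add(1232, -871), -4137)) = Mul(-4002, Add(361, -4137)) = Mul(-4002, -3776) = 15111552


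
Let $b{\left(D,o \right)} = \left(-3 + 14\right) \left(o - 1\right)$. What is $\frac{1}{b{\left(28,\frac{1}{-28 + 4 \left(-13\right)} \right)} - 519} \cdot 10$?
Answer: $- \frac{800}{42411} \approx -0.018863$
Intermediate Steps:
$b{\left(D,o \right)} = -11 + 11 o$ ($b{\left(D,o \right)} = 11 \left(-1 + o\right) = -11 + 11 o$)
$\frac{1}{b{\left(28,\frac{1}{-28 + 4 \left(-13\right)} \right)} - 519} \cdot 10 = \frac{1}{\left(-11 + \frac{11}{-28 + 4 \left(-13\right)}\right) - 519} \cdot 10 = \frac{1}{\left(-11 + \frac{11}{-28 - 52}\right) - 519} \cdot 10 = \frac{1}{\left(-11 + \frac{11}{-80}\right) - 519} \cdot 10 = \frac{1}{\left(-11 + 11 \left(- \frac{1}{80}\right)\right) - 519} \cdot 10 = \frac{1}{\left(-11 - \frac{11}{80}\right) - 519} \cdot 10 = \frac{1}{- \frac{891}{80} - 519} \cdot 10 = \frac{1}{- \frac{42411}{80}} \cdot 10 = \left(- \frac{80}{42411}\right) 10 = - \frac{800}{42411}$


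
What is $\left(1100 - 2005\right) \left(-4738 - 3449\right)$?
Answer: $7409235$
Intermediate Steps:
$\left(1100 - 2005\right) \left(-4738 - 3449\right) = - 905 \left(-4738 - 3449\right) = \left(-905\right) \left(-8187\right) = 7409235$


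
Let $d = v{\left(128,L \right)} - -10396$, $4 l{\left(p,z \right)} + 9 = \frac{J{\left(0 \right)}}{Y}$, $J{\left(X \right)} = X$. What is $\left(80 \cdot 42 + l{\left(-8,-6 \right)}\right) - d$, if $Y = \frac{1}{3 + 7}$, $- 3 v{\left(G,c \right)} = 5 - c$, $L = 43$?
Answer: $- \frac{84611}{12} \approx -7050.9$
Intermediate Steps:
$v{\left(G,c \right)} = - \frac{5}{3} + \frac{c}{3}$ ($v{\left(G,c \right)} = - \frac{5 - c}{3} = - \frac{5}{3} + \frac{c}{3}$)
$Y = \frac{1}{10} \approx 0.1$
$l{\left(p,z \right)} = - \frac{9}{4}$ ($l{\left(p,z \right)} = - \frac{9}{4} + \frac{0 \frac{1}{\frac{1}{10}}}{4} = - \frac{9}{4} + \frac{0 \cdot 10}{4} = - \frac{9}{4} + \frac{1}{4} \cdot 0 = - \frac{9}{4} + 0 = - \frac{9}{4}$)
$d = \frac{31226}{3}$ ($d = \left(- \frac{5}{3} + \frac{1}{3} \cdot 43\right) - -10396 = \left(- \frac{5}{3} + \frac{43}{3}\right) + 10396 = \frac{38}{3} + 10396 = \frac{31226}{3} \approx 10409.0$)
$\left(80 \cdot 42 + l{\left(-8,-6 \right)}\right) - d = \left(80 \cdot 42 - \frac{9}{4}\right) - \frac{31226}{3} = \left(3360 - \frac{9}{4}\right) - \frac{31226}{3} = \frac{13431}{4} - \frac{31226}{3} = - \frac{84611}{12}$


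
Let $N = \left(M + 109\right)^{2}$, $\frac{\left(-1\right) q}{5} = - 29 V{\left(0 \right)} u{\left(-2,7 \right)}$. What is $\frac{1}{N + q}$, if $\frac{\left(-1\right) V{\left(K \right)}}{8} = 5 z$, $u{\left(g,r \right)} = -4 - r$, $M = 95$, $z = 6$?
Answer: $\frac{1}{424416} \approx 2.3562 \cdot 10^{-6}$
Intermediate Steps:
$V{\left(K \right)} = -240$ ($V{\left(K \right)} = - 8 \cdot 5 \cdot 6 = \left(-8\right) 30 = -240$)
$q = 382800$ ($q = - 5 \left(-29\right) \left(-240\right) \left(-4 - 7\right) = - 5 \cdot 6960 \left(-4 - 7\right) = - 5 \cdot 6960 \left(-11\right) = \left(-5\right) \left(-76560\right) = 382800$)
$N = 41616$ ($N = \left(95 + 109\right)^{2} = 204^{2} = 41616$)
$\frac{1}{N + q} = \frac{1}{41616 + 382800} = \frac{1}{424416}$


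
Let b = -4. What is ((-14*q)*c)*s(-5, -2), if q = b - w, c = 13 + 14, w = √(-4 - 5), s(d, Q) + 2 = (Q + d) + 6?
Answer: -4536 - 3402*I ≈ -4536.0 - 3402.0*I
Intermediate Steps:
s(d, Q) = 4 + Q + d (s(d, Q) = -2 + ((Q + d) + 6) = -2 + (6 + Q + d) = 4 + Q + d)
w = 3*I (w = √(-9) = 3*I ≈ 3.0*I)
c = 27
q = -4 - 3*I ≈ -4.0 - 3.0*I
((-14*q)*c)*s(-5, -2) = (-14*(-4 - 3*I)*27)*(4 - 2 - 5) = ((56 + 42*I)*27)*(-3) = (1512 + 1134*I)*(-3) = -4536 - 3402*I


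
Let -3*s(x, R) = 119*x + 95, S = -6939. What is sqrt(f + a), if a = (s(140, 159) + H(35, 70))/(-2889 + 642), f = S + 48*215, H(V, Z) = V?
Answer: sqrt(1898130031)/749 ≈ 58.168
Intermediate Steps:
f = 3381 (f = -6939 + 48*215 = -6939 + 10320 = 3381)
s(x, R) = -95/3 - 119*x/3 (s(x, R) = -(119*x + 95)/3 = -(95 + 119*x)/3 = -95/3 - 119*x/3)
a = 1850/749 (a = ((-95/3 - 119/3*140) + 35)/(-2889 + 642) = ((-95/3 - 16660/3) + 35)/(-2247) = (-5585 + 35)*(-1/2247) = -5550*(-1/2247) = 1850/749 ≈ 2.4700)
sqrt(f + a) = sqrt(3381 + 1850/749) = sqrt(2534219/749) = sqrt(1898130031)/749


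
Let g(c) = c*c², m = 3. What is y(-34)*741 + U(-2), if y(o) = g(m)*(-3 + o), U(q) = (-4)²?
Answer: -740243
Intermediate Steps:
U(q) = 16
g(c) = c³
y(o) = -81 + 27*o (y(o) = 3³*(-3 + o) = 27*(-3 + o) = -81 + 27*o)
y(-34)*741 + U(-2) = (-81 + 27*(-34))*741 + 16 = (-81 - 918)*741 + 16 = -999*741 + 16 = -740259 + 16 = -740243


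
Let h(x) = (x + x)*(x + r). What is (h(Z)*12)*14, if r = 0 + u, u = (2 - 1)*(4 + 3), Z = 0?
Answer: 0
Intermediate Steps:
u = 7 (u = 1*7 = 7)
r = 7 (r = 0 + 7 = 7)
h(x) = 2*x*(7 + x) (h(x) = (x + x)*(x + 7) = (2*x)*(7 + x) = 2*x*(7 + x))
(h(Z)*12)*14 = ((2*0*(7 + 0))*12)*14 = ((2*0*7)*12)*14 = (0*12)*14 = 0*14 = 0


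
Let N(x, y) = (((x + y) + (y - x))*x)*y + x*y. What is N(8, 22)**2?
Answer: 62726400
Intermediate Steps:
N(x, y) = x*y + 2*x*y**2 (N(x, y) = ((2*y)*x)*y + x*y = (2*x*y)*y + x*y = 2*x*y**2 + x*y = x*y + 2*x*y**2)
N(8, 22)**2 = (8*22*(1 + 2*22))**2 = (8*22*(1 + 44))**2 = (8*22*45)**2 = 7920**2 = 62726400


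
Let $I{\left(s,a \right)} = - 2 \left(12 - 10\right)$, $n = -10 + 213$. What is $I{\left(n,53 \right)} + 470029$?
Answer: $470025$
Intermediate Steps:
$n = 203$
$I{\left(s,a \right)} = -4$ ($I{\left(s,a \right)} = \left(-2\right) 2 = -4$)
$I{\left(n,53 \right)} + 470029 = -4 + 470029 = 470025$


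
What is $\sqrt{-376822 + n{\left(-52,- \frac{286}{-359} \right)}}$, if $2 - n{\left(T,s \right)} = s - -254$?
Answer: $\frac{2 i \sqrt{12149444217}}{359} \approx 614.06 i$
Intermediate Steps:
$n{\left(T,s \right)} = -252 - s$ ($n{\left(T,s \right)} = 2 - \left(s - -254\right) = 2 - \left(s + 254\right) = 2 - \left(254 + s\right) = -252 - s$)
$\sqrt{-376822 + n{\left(-52,- \frac{286}{-359} \right)}} = \sqrt{-376822 - \left(252 - \frac{286}{-359}\right)} = \sqrt{-376822 - \left(252 - - \frac{286}{359}\right)} = \sqrt{-376822 - \frac{90754}{359}} = \sqrt{- \frac{135369852}{359}} = \frac{2 i \sqrt{12149444217}}{359}$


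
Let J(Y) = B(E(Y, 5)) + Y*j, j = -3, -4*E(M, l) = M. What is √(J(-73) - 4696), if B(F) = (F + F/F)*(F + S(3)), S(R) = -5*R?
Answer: I*√70631/4 ≈ 66.441*I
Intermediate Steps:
E(M, l) = -M/4
B(F) = (1 + F)*(-15 + F) (B(F) = (F + F/F)*(F - 5*3) = (F + 1)*(F - 15) = (1 + F)*(-15 + F))
J(Y) = -15 + Y/2 + Y²/16 (J(Y) = (-15 + (-Y/4)² - (-7)*Y/2) + Y*(-3) = (-15 + Y²/16 + 7*Y/2) - 3*Y = -15 + Y/2 + Y²/16)
√(J(-73) - 4696) = √((-15 + (½)*(-73) + (1/16)*(-73)²) - 4696) = √((-15 - 73/2 + (1/16)*5329) - 4696) = √((-15 - 73/2 + 5329/16) - 4696) = √(4505/16 - 4696) = √(-70631/16) = I*√70631/4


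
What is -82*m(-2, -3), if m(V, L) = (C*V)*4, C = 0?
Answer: 0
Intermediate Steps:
m(V, L) = 0 (m(V, L) = (0*V)*4 = 0*4 = 0)
-82*m(-2, -3) = -82*0 = 0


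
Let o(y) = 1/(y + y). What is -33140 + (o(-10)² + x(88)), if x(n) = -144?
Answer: -13313599/400 ≈ -33284.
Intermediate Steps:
o(y) = 1/(2*y)
-33140 + (o(-10)² + x(88)) = -33140 + (((½)/(-10))² - 144) = -33140 + (((½)*(-⅒))² - 144) = -33140 + ((-1/20)² - 144) = -33140 + (1/400 - 144) = -33140 - 57599/400 = -13313599/400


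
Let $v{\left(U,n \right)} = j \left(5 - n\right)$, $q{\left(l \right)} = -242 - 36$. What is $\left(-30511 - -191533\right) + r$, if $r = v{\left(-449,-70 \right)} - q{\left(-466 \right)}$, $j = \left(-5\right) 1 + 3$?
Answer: $161150$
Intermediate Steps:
$q{\left(l \right)} = -278$ ($q{\left(l \right)} = -242 - 36 = -278$)
$j = -2$ ($j = -5 + 3 = -2$)
$v{\left(U,n \right)} = -10 + 2 n$ ($v{\left(U,n \right)} = - 2 \left(5 - n\right) = -10 + 2 n$)
$r = 128$ ($r = \left(-10 + 2 \left(-70\right)\right) - -278 = \left(-10 - 140\right) + 278 = -150 + 278 = 128$)
$\left(-30511 - -191533\right) + r = \left(-30511 - -191533\right) + 128 = \left(-30511 + 191533\right) + 128 = 161022 + 128 = 161150$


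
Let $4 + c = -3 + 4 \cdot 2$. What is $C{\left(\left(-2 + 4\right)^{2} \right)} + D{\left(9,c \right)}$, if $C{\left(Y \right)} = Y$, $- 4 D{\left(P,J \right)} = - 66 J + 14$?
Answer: $17$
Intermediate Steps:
$c = 1$ ($c = -4 + \left(-3 + 4 \cdot 2\right) = -4 + \left(-3 + 8\right) = -4 + 5 = 1$)
$D{\left(P,J \right)} = - \frac{7}{2} + \frac{33 J}{2}$ ($D{\left(P,J \right)} = - \frac{- 66 J + 14}{4} = - \frac{14 - 66 J}{4} = - \frac{7}{2} + \frac{33 J}{2}$)
$C{\left(\left(-2 + 4\right)^{2} \right)} + D{\left(9,c \right)} = \left(-2 + 4\right)^{2} + \left(- \frac{7}{2} + \frac{33}{2} \cdot 1\right) = 2^{2} + \left(- \frac{7}{2} + \frac{33}{2}\right) = 4 + 13 = 17$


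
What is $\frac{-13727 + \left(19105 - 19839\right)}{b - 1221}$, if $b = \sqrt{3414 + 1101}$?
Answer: $\frac{5885627}{495442} + \frac{14461 \sqrt{4515}}{1486326} \approx 12.533$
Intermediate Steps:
$b = \sqrt{4515} \approx 67.194$
$\frac{-13727 + \left(19105 - 19839\right)}{b - 1221} = \frac{-13727 + \left(19105 - 19839\right)}{\sqrt{4515} - 1221} = \frac{-13727 + \left(19105 - 19839\right)}{-1221 + \sqrt{4515}} = \frac{-13727 - 734}{-1221 + \sqrt{4515}} = - \frac{14461}{-1221 + \sqrt{4515}}$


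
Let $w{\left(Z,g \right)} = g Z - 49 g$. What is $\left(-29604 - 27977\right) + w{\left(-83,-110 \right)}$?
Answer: $-43061$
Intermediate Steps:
$w{\left(Z,g \right)} = - 49 g + Z g$ ($w{\left(Z,g \right)} = Z g - 49 g = - 49 g + Z g$)
$\left(-29604 - 27977\right) + w{\left(-83,-110 \right)} = \left(-29604 - 27977\right) - 110 \left(-49 - 83\right) = -57581 - -14520 = -57581 + 14520 = -43061$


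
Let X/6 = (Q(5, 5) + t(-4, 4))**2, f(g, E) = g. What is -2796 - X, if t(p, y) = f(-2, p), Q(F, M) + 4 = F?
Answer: -2802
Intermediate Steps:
Q(F, M) = -4 + F
t(p, y) = -2
X = 6 (X = 6*((-4 + 5) - 2)**2 = 6*(1 - 2)**2 = 6*(-1)**2 = 6*1 = 6)
-2796 - X = -2796 - 1*6 = -2796 - 6 = -2802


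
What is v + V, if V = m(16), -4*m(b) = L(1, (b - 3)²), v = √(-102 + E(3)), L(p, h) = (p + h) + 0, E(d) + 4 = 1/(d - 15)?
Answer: -85/2 + I*√3819/6 ≈ -42.5 + 10.3*I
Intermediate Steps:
E(d) = -4 + 1/(-15 + d) (E(d) = -4 + 1/(d - 15) = -4 + 1/(-15 + d))
L(p, h) = h + p (L(p, h) = (h + p) + 0 = h + p)
v = I*√3819/6 (v = √(-102 + (61 - 4*3)/(-15 + 3)) = √(-102 + (61 - 12)/(-12)) = √(-102 - 1/12*49) = √(-102 - 49/12) = √(-1273/12) = I*√3819/6 ≈ 10.3*I)
m(b) = -¼ - (-3 + b)²/4 (m(b) = -((b - 3)² + 1)/4 = -((-3 + b)² + 1)/4 = -(1 + (-3 + b)²)/4 = -¼ - (-3 + b)²/4)
V = -85/2 (V = -¼ - (-3 + 16)²/4 = -¼ - ¼*13² = -¼ - ¼*169 = -¼ - 169/4 = -85/2 ≈ -42.500)
v + V = I*√3819/6 - 85/2 = -85/2 + I*√3819/6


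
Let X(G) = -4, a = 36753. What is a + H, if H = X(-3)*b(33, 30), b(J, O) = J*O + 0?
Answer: 32793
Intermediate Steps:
b(J, O) = J*O
H = -3960 (H = -132*30 = -4*990 = -3960)
a + H = 36753 - 3960 = 32793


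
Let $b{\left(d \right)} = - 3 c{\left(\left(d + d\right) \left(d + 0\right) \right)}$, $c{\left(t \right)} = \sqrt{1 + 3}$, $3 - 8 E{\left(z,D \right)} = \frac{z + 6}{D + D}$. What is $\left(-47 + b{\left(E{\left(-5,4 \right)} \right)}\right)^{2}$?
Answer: $2809$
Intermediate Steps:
$E{\left(z,D \right)} = \frac{3}{8} - \frac{6 + z}{16 D}$ ($E{\left(z,D \right)} = \frac{3}{8} - \frac{\left(z + 6\right) \frac{1}{D + D}}{8} = \frac{3}{8} - \frac{\left(6 + z\right) \frac{1}{2 D}}{8} = \frac{3}{8} - \frac{\frac{1}{2} \frac{1}{D} \left(6 + z\right)}{8} = \frac{3}{8} - \frac{6 + z}{16 D}$)
$c{\left(t \right)} = 2$ ($c{\left(t \right)} = \sqrt{4} = 2$)
$b{\left(d \right)} = -6$ ($b{\left(d \right)} = \left(-3\right) 2 = -6$)
$\left(-47 + b{\left(E{\left(-5,4 \right)} \right)}\right)^{2} = \left(-47 - 6\right)^{2} = \left(-53\right)^{2} = 2809$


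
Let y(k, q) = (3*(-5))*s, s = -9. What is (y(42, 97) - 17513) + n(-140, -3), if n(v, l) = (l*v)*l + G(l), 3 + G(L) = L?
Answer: -18644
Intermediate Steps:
G(L) = -3 + L
n(v, l) = -3 + l + v*l**2 (n(v, l) = (l*v)*l + (-3 + l) = v*l**2 + (-3 + l) = -3 + l + v*l**2)
y(k, q) = 135 (y(k, q) = (3*(-5))*(-9) = -15*(-9) = 135)
(y(42, 97) - 17513) + n(-140, -3) = (135 - 17513) + (-3 - 3 - 140*(-3)**2) = -17378 + (-3 - 3 - 140*9) = -17378 + (-3 - 3 - 1260) = -17378 - 1266 = -18644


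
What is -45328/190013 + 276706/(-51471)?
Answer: -54910814666/9780159123 ≈ -5.6145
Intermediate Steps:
-45328/190013 + 276706/(-51471) = -45328*1/190013 + 276706*(-1/51471) = -45328/190013 - 276706/51471 = -54910814666/9780159123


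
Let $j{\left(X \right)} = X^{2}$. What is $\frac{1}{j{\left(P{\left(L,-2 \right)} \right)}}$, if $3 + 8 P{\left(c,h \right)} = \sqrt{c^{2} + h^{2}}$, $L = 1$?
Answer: $\frac{64}{\left(3 - \sqrt{5}\right)^{2}} \approx 109.67$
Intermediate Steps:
$P{\left(c,h \right)} = - \frac{3}{8} + \frac{\sqrt{c^{2} + h^{2}}}{8}$
$\frac{1}{j{\left(P{\left(L,-2 \right)} \right)}} = \frac{1}{\left(- \frac{3}{8} + \frac{\sqrt{1^{2} + \left(-2\right)^{2}}}{8}\right)^{2}} = \frac{1}{\left(- \frac{3}{8} + \frac{\sqrt{1 + 4}}{8}\right)^{2}} = \frac{1}{\left(- \frac{3}{8} + \frac{\sqrt{5}}{8}\right)^{2}}$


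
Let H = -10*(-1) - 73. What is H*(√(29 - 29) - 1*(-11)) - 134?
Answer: -827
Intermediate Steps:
H = -63 (H = 10 - 73 = -63)
H*(√(29 - 29) - 1*(-11)) - 134 = -63*(√(29 - 29) - 1*(-11)) - 134 = -63*(√0 + 11) - 134 = -63*(0 + 11) - 134 = -63*11 - 134 = -693 - 134 = -827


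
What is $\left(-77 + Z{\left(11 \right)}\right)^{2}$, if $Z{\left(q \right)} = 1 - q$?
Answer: $7569$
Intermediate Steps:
$\left(-77 + Z{\left(11 \right)}\right)^{2} = \left(-77 + \left(1 - 11\right)\right)^{2} = \left(-77 - 10\right)^{2} = \left(-87\right)^{2} = 7569$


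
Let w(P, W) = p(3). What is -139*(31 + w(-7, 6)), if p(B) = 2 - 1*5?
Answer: -3892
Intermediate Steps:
p(B) = -3 (p(B) = 2 - 5 = -3)
w(P, W) = -3
-139*(31 + w(-7, 6)) = -139*(31 - 3) = -139*28 = -3892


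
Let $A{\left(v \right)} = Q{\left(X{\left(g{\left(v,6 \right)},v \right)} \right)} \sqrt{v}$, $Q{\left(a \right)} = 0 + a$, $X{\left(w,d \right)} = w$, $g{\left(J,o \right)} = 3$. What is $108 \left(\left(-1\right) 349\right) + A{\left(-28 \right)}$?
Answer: $-37692 + 6 i \sqrt{7} \approx -37692.0 + 15.875 i$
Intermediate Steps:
$Q{\left(a \right)} = a$
$A{\left(v \right)} = 3 \sqrt{v}$
$108 \left(\left(-1\right) 349\right) + A{\left(-28 \right)} = 108 \left(\left(-1\right) 349\right) + 3 \sqrt{-28} = 108 \left(-349\right) + 3 \cdot 2 i \sqrt{7} = -37692 + 6 i \sqrt{7}$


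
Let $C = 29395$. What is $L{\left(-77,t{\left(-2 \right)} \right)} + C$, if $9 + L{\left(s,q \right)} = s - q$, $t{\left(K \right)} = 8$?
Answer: $29301$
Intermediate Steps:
$L{\left(s,q \right)} = -9 + s - q$ ($L{\left(s,q \right)} = -9 - \left(q - s\right) = -9 + s - q$)
$L{\left(-77,t{\left(-2 \right)} \right)} + C = \left(-9 - 77 - 8\right) + 29395 = -94 + 29395 = 29301$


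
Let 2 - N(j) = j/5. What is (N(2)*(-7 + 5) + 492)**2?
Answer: 5973136/25 ≈ 2.3893e+5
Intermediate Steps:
N(j) = 2 - j/5
(N(2)*(-7 + 5) + 492)**2 = ((2 - 1/5*2)*(-7 + 5) + 492)**2 = ((2 - 2/5)*(-2) + 492)**2 = ((8/5)*(-2) + 492)**2 = (-16/5 + 492)**2 = (2444/5)**2 = 5973136/25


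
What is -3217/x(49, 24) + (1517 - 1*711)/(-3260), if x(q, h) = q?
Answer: -5263457/79870 ≈ -65.900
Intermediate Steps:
-3217/x(49, 24) + (1517 - 1*711)/(-3260) = -3217/49 + (1517 - 1*711)/(-3260) = -3217*1/49 + (1517 - 711)*(-1/3260) = -3217/49 + 806*(-1/3260) = -3217/49 - 403/1630 = -5263457/79870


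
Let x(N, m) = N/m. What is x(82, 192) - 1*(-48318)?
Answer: 4638569/96 ≈ 48318.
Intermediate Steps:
x(82, 192) - 1*(-48318) = 82/192 - 1*(-48318) = 82*(1/192) + 48318 = 41/96 + 48318 = 4638569/96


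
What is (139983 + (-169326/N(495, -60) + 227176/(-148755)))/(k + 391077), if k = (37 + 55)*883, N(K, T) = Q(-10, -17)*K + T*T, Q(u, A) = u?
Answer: 104208009164/351294601575 ≈ 0.29664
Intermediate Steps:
N(K, T) = T² - 10*K (N(K, T) = -10*K + T*T = -10*K + T² = T² - 10*K)
k = 81236 (k = 92*883 = 81236)
(139983 + (-169326/N(495, -60) + 227176/(-148755)))/(k + 391077) = (139983 + (-169326/((-60)² - 10*495) + 227176/(-148755)))/(81236 + 391077) = (139983 + (-169326/(3600 - 4950) + 227176*(-1/148755)))/472313 = (139983 + (-169326/(-1350) - 227176/148755))*(1/472313) = (139983 + (-169326*(-1/1350) - 227176/148755))*(1/472313) = (139983 + (9407/75 - 227176/148755))*(1/472313) = (139983 + 92153339/743775)*(1/472313) = (104208009164/743775)*(1/472313) = 104208009164/351294601575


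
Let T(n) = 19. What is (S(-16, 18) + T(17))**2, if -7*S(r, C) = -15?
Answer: 21904/49 ≈ 447.02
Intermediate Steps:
S(r, C) = 15/7 (S(r, C) = -1/7*(-15) = 15/7)
(S(-16, 18) + T(17))**2 = (15/7 + 19)**2 = (148/7)**2 = 21904/49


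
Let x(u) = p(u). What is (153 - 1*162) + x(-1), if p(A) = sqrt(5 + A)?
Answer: -7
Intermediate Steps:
x(u) = sqrt(5 + u)
(153 - 1*162) + x(-1) = (153 - 1*162) + sqrt(5 - 1) = (153 - 162) + sqrt(4) = -9 + 2 = -7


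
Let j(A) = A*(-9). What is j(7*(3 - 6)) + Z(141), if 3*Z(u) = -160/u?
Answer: 79787/423 ≈ 188.62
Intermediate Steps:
Z(u) = -160/(3*u) (Z(u) = (-160/u)/3 = -160/(3*u))
j(A) = -9*A
j(7*(3 - 6)) + Z(141) = -63*(3 - 6) - 160/3/141 = -63*(-3) - 160/3*1/141 = -9*(-21) - 160/423 = 189 - 160/423 = 79787/423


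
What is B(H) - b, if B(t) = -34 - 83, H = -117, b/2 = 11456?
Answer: -23029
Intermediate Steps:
b = 22912 (b = 2*11456 = 22912)
B(t) = -117
B(H) - b = -117 - 1*22912 = -117 - 22912 = -23029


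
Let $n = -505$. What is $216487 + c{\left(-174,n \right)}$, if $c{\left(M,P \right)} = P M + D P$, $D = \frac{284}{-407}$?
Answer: $\frac{124016719}{407} \approx 3.0471 \cdot 10^{5}$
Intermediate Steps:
$D = - \frac{284}{407}$ ($D = 284 \left(- \frac{1}{407}\right) = - \frac{284}{407} \approx -0.69779$)
$c{\left(M,P \right)} = - \frac{284 P}{407} + M P$ ($c{\left(M,P \right)} = P M - \frac{284 P}{407} = M P - \frac{284 P}{407} = - \frac{284 P}{407} + M P$)
$216487 + c{\left(-174,n \right)} = 216487 + \frac{1}{407} \left(-505\right) \left(-284 + 407 \left(-174\right)\right) = 216487 + \frac{1}{407} \left(-505\right) \left(-284 - 70818\right) = 216487 + \frac{1}{407} \left(-505\right) \left(-71102\right) = 216487 + \frac{35906510}{407} = \frac{124016719}{407}$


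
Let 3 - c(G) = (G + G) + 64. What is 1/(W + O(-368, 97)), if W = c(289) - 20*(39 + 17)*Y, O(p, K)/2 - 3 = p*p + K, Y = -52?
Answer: 1/328649 ≈ 3.0428e-6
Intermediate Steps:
O(p, K) = 6 + 2*K + 2*p² (O(p, K) = 6 + 2*(p*p + K) = 6 + 2*(p² + K) = 6 + 2*(K + p²) = 6 + (2*K + 2*p²) = 6 + 2*K + 2*p²)
c(G) = -61 - 2*G (c(G) = 3 - ((G + G) + 64) = 3 - (2*G + 64) = 3 - (64 + 2*G) = 3 + (-64 - 2*G) = -61 - 2*G)
W = 57601 (W = (-61 - 2*289) - 20*(39 + 17)*(-52) = (-61 - 578) - 20*56*(-52) = -639 - 1120*(-52) = -639 - 1*(-58240) = -639 + 58240 = 57601)
1/(W + O(-368, 97)) = 1/(57601 + (6 + 2*97 + 2*(-368)²)) = 1/(57601 + (6 + 194 + 2*135424)) = 1/(57601 + (6 + 194 + 270848)) = 1/(57601 + 271048) = 1/328649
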